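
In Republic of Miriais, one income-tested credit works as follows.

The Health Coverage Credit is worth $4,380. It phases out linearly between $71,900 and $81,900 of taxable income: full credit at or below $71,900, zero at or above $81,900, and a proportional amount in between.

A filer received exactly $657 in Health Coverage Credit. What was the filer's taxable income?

$80,400

$657 is 657/4,380 of the full $4,380, so 3,723/4,380 of the $10,000 range has been used: income = $71,900 + $10,000 × 3,723/4,380 = $80,400.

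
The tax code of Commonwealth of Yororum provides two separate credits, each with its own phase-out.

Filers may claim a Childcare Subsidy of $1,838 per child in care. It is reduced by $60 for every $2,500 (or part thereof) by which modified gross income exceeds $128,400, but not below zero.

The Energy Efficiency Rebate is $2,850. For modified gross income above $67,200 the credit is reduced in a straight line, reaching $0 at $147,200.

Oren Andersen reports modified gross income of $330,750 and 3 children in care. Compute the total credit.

Childcare Subsidy: base = 3 × $1,838 = $5,514. income exceeds $128,400 by $202,350, which is 81 full-or-partial $2,500 increments; reduction = 81 × $60 = $4,860, leaving $654.
Energy Efficiency Rebate: $330,750 is at or above $147,200, so the credit is $0.
Total: $654 + $0 = $654.

$654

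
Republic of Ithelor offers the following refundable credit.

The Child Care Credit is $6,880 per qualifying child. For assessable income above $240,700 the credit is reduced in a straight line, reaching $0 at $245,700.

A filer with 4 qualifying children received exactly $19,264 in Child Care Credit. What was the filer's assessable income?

Full credit = 4 × $6,880 = $27,520.
$19,264 is 19,264/27,520 of the full $27,520, so 8,256/27,520 of the $5,000 range has been used: income = $240,700 + $5,000 × 8,256/27,520 = $242,200.

$242,200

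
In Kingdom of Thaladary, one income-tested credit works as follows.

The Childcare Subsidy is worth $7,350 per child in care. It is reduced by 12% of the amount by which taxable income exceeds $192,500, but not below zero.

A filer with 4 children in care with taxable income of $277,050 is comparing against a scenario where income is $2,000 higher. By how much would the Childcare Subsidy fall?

$240

At $277,050 — base = 4 × $7,350 = $29,400. 12% of the $84,550 excess over $192,500 is $10,146; credit = $29,400 − $10,146 = $19,254.
At $279,050 — base = 4 × $7,350 = $29,400. 12% of the $86,550 excess over $192,500 is $10,386; credit = $29,400 − $10,386 = $19,014.
Lost: $19,254 − $19,014 = $240.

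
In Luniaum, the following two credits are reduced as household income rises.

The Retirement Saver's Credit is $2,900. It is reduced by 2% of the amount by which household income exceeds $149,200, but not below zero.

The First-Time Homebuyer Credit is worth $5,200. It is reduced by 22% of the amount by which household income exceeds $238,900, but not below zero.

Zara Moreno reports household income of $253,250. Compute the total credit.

$2,862

Retirement Saver's Credit: 2% of the $104,050 excess over $149,200 is $2,081; credit = $2,900 − $2,081 = $819.
First-Time Homebuyer Credit: 22% of the $14,350 excess over $238,900 is $3,157; credit = $5,200 − $3,157 = $2,043.
Total: $819 + $2,043 = $2,862.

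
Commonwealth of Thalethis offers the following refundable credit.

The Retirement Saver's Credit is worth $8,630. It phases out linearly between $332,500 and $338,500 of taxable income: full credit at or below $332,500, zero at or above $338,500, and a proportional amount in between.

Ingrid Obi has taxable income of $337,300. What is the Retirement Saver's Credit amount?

Retirement Saver's Credit: $337,300 is $4,800 into a $6,000 phase-out range, leaving 1,200/6,000 of the credit: $8,630 × 1,200/6,000 = $1,726.

$1,726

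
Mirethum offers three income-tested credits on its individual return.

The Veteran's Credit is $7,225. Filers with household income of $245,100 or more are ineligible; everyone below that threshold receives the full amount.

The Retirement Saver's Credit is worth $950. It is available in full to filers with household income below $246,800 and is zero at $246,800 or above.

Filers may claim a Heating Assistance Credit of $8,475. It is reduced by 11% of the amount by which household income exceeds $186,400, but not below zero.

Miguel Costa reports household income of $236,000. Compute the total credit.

$11,194

Veteran's Credit: $236,000 is below the $245,100 cutoff, so the full $7,225 applies.
Retirement Saver's Credit: $236,000 is below the $246,800 cutoff, so the full $950 applies.
Heating Assistance Credit: 11% of the $49,600 excess over $186,400 is $5,456; credit = $8,475 − $5,456 = $3,019.
Total: $7,225 + $950 + $3,019 = $11,194.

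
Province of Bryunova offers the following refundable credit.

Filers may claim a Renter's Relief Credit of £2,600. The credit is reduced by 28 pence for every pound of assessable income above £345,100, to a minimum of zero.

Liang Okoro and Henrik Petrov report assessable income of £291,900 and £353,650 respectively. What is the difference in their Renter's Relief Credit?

Liang (£291,900): Renter's Relief Credit: £291,900 is at or below the £345,100 threshold, so the full £2,600 applies.
Henrik (£353,650): Renter's Relief Credit: 28% of the £8,550 excess over £345,100 is £2,394; credit = £2,600 − £2,394 = £206.
Difference: |£2,600 − £206| = £2,394.

£2,394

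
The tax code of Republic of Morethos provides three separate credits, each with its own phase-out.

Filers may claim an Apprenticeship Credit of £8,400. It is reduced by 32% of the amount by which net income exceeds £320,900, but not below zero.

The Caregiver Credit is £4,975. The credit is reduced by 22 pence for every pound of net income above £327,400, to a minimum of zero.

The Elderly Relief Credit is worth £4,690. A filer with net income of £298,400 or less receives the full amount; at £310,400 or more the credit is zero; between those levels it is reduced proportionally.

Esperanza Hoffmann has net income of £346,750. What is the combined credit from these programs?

£846

Apprenticeship Credit: 32% of the £25,850 excess over £320,900 is £8,272; credit = £8,400 − £8,272 = £128.
Caregiver Credit: 22% of the £19,350 excess over £327,400 is £4,257; credit = £4,975 − £4,257 = £718.
Elderly Relief Credit: £346,750 is at or above £310,400, so the credit is £0.
Total: £128 + £718 + £0 = £846.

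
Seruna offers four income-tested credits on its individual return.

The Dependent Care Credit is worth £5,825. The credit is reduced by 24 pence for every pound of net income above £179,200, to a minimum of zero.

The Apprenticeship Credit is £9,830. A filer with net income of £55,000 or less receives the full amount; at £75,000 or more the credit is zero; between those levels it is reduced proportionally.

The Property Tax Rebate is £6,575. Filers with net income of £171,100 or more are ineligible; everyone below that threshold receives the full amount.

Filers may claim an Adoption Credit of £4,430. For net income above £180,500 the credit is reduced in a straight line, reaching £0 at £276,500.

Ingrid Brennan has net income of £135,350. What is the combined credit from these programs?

£16,830

Dependent Care Credit: £135,350 is at or below the £179,200 threshold, so the full £5,825 applies.
Apprenticeship Credit: £135,350 is at or above £75,000, so the credit is £0.
Property Tax Rebate: £135,350 is below the £171,100 cutoff, so the full £6,575 applies.
Adoption Credit: £135,350 is at or below the £180,500 threshold, so the full £4,430 applies.
Total: £5,825 + £0 + £6,575 + £4,430 = £16,830.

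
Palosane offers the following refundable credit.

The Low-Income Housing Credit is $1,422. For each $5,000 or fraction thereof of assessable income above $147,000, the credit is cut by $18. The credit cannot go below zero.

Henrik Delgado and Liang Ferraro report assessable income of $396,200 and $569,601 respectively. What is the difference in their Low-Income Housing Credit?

Henrik ($396,200): Low-Income Housing Credit: income exceeds $147,000 by $249,200, which is 50 full-or-partial $5,000 increments; reduction = 50 × $18 = $900, leaving $522.
Liang ($569,601): Low-Income Housing Credit: income exceeds $147,000 by $422,601 → 85 increments × $18 = $1,530 ≥ base, so the credit is $0.
Difference: |$522 − $0| = $522.

$522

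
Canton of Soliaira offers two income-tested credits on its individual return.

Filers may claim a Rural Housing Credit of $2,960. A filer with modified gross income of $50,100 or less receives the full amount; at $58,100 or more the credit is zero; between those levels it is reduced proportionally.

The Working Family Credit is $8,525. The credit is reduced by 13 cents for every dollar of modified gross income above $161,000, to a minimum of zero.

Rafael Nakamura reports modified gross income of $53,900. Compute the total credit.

$10,079

Rural Housing Credit: $53,900 is $3,800 into a $8,000 phase-out range, leaving 4,200/8,000 of the credit: $2,960 × 4,200/8,000 = $1,554.
Working Family Credit: $53,900 is at or below the $161,000 threshold, so the full $8,525 applies.
Total: $1,554 + $8,525 = $10,079.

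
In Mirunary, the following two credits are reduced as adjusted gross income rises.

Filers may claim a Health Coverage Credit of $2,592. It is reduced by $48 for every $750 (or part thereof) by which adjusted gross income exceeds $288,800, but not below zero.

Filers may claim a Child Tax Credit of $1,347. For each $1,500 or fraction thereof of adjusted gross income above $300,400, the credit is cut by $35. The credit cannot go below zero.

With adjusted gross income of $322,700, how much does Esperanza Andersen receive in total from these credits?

Health Coverage Credit: income exceeds $288,800 by $33,900, which is 46 full-or-partial $750 increments; reduction = 46 × $48 = $2,208, leaving $384.
Child Tax Credit: income exceeds $300,400 by $22,300, which is 15 full-or-partial $1,500 increments; reduction = 15 × $35 = $525, leaving $822.
Total: $384 + $822 = $1,206.

$1,206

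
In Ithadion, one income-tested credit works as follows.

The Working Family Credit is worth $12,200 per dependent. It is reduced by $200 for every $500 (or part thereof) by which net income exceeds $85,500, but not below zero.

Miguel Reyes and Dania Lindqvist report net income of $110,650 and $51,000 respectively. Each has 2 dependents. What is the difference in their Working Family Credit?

$10,200

Miguel ($110,650): Working Family Credit: base = 2 × $12,200 = $24,400. income exceeds $85,500 by $25,150, which is 51 full-or-partial $500 increments; reduction = 51 × $200 = $10,200, leaving $14,200.
Dania ($51,000): Working Family Credit: base = 2 × $12,200 = $24,400. $51,000 is at or below the $85,500 threshold, so the full $24,400 applies.
Difference: |$14,200 − $24,400| = $10,200.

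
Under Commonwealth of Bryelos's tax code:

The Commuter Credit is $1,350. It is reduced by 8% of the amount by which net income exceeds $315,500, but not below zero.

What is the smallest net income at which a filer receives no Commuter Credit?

The credit falls by 8% of each dollar above $315,500, so it reaches zero when the excess is $1,350 / 8% = $16,875: income = $315,500 + $16,875 = $332,375.

$332,375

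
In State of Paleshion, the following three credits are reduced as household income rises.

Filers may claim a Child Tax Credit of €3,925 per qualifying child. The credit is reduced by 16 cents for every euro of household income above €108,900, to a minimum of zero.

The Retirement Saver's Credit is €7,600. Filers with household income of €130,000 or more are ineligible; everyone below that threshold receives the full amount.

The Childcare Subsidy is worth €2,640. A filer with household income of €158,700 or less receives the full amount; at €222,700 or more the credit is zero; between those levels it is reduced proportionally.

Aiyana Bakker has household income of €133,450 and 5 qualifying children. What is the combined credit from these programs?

€18,337

Child Tax Credit: base = 5 × €3,925 = €19,625. 16% of the €24,550 excess over €108,900 is €3,928; credit = €19,625 − €3,928 = €15,697.
Retirement Saver's Credit: €133,450 meets or exceeds the €130,000 cutoff, so the credit is €0.
Childcare Subsidy: €133,450 is at or below the €158,700 threshold, so the full €2,640 applies.
Total: €15,697 + €0 + €2,640 = €18,337.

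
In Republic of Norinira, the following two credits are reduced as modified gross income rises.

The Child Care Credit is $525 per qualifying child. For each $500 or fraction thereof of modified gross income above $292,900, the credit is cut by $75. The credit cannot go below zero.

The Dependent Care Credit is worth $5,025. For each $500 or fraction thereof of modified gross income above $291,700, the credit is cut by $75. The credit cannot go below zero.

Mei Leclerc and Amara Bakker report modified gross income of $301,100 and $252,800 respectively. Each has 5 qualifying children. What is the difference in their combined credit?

Mei ($301,100): Child Care Credit: base = 5 × $525 = $2,625. income exceeds $292,900 by $8,200, which is 17 full-or-partial $500 increments; reduction = 17 × $75 = $1,275, leaving $1,350. Dependent Care Credit: income exceeds $291,700 by $9,400, which is 19 full-or-partial $500 increments; reduction = 19 × $75 = $1,425, leaving $3,600. total $1,350 + $3,600 = $4,950
Amara ($252,800): Child Care Credit: base = 5 × $525 = $2,625. $252,800 is at or below the $292,900 threshold, so the full $2,625 applies. Dependent Care Credit: $252,800 is at or below the $291,700 threshold, so the full $5,025 applies. total $2,625 + $5,025 = $7,650
Difference: |$4,950 − $7,650| = $2,700.

$2,700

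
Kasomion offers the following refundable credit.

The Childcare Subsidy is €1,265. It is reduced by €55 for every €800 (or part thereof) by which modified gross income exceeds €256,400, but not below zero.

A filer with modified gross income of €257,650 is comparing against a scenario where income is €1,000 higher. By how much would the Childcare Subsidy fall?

At €257,650 — income exceeds €256,400 by €1,250, which is 2 full-or-partial €800 increments; reduction = 2 × €55 = €110, leaving €1,155.
At €258,650 — income exceeds €256,400 by €2,250, which is 3 full-or-partial €800 increments; reduction = 3 × €55 = €165, leaving €1,100.
Lost: €1,155 − €1,100 = €55.

€55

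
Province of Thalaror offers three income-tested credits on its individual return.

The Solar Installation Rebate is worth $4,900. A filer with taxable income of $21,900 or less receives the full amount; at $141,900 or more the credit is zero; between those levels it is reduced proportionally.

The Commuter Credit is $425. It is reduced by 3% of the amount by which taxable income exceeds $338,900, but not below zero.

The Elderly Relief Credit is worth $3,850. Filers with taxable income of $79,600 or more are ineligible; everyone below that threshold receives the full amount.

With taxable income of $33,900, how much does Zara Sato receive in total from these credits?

Solar Installation Rebate: $33,900 is $12,000 into a $120,000 phase-out range, leaving 108,000/120,000 of the credit: $4,900 × 108,000/120,000 = $4,410.
Commuter Credit: $33,900 is at or below the $338,900 threshold, so the full $425 applies.
Elderly Relief Credit: $33,900 is below the $79,600 cutoff, so the full $3,850 applies.
Total: $4,410 + $425 + $3,850 = $8,685.

$8,685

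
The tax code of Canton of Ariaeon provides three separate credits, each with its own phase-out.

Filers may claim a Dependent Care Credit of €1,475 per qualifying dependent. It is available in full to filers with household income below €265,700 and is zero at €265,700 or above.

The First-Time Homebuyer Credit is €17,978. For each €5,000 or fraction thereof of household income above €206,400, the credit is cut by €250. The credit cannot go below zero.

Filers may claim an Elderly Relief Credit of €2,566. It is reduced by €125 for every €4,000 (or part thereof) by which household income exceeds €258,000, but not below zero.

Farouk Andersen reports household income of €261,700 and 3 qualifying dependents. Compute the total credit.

Dependent Care Credit: base = 3 × €1,475 = €4,425. €261,700 is below the €265,700 cutoff, so the full €4,425 applies.
First-Time Homebuyer Credit: income exceeds €206,400 by €55,300, which is 12 full-or-partial €5,000 increments; reduction = 12 × €250 = €3,000, leaving €14,978.
Elderly Relief Credit: income exceeds €258,000 by €3,700, which is 1 full-or-partial €4,000 increment; reduction = 1 × €125 = €125, leaving €2,441.
Total: €4,425 + €14,978 + €2,441 = €21,844.

€21,844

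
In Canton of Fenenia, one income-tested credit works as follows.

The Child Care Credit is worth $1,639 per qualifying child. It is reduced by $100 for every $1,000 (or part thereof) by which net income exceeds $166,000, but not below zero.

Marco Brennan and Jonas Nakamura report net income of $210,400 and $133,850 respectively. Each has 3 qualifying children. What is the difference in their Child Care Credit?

Marco ($210,400): Child Care Credit: base = 3 × $1,639 = $4,917. income exceeds $166,000 by $44,400, which is 45 full-or-partial $1,000 increments; reduction = 45 × $100 = $4,500, leaving $417.
Jonas ($133,850): Child Care Credit: base = 3 × $1,639 = $4,917. $133,850 is at or below the $166,000 threshold, so the full $4,917 applies.
Difference: |$417 − $4,917| = $4,500.

$4,500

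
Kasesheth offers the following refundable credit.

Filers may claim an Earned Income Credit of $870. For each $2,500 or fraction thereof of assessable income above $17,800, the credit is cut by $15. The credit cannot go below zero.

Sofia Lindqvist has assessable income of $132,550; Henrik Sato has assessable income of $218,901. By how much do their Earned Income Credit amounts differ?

$180

Sofia ($132,550): Earned Income Credit: income exceeds $17,800 by $114,750, which is 46 full-or-partial $2,500 increments; reduction = 46 × $15 = $690, leaving $180.
Henrik ($218,901): Earned Income Credit: income exceeds $17,800 by $201,101 → 81 increments × $15 = $1,215 ≥ base, so the credit is $0.
Difference: |$180 − $0| = $180.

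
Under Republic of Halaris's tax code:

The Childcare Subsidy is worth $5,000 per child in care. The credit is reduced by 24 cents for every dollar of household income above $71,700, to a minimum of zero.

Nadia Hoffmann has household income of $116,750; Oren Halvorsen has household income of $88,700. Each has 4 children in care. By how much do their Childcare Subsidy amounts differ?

Nadia ($116,750): Childcare Subsidy: base = 4 × $5,000 = $20,000. 24% of the $45,050 excess over $71,700 is $10,812; credit = $20,000 − $10,812 = $9,188.
Oren ($88,700): Childcare Subsidy: base = 4 × $5,000 = $20,000. 24% of the $17,000 excess over $71,700 is $4,080; credit = $20,000 − $4,080 = $15,920.
Difference: |$9,188 − $15,920| = $6,732.

$6,732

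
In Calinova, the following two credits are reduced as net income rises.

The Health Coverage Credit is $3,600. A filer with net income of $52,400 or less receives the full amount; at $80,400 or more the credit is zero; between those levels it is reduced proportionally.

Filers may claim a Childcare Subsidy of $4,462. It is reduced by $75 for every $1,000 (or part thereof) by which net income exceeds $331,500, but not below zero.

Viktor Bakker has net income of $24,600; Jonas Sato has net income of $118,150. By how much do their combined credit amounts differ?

Viktor ($24,600): Health Coverage Credit: $24,600 is at or below the $52,400 threshold, so the full $3,600 applies. Childcare Subsidy: $24,600 is at or below the $331,500 threshold, so the full $4,462 applies. total $3,600 + $4,462 = $8,062
Jonas ($118,150): Health Coverage Credit: $118,150 is at or above $80,400, so the credit is $0. Childcare Subsidy: $118,150 is at or below the $331,500 threshold, so the full $4,462 applies. total $0 + $4,462 = $4,462
Difference: |$8,062 − $4,462| = $3,600.

$3,600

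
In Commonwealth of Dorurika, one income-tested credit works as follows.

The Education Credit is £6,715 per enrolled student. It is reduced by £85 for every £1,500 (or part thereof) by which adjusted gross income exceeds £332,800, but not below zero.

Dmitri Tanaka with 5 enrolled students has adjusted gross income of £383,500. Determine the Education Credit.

£30,685

Education Credit: base = 5 × £6,715 = £33,575. income exceeds £332,800 by £50,700, which is 34 full-or-partial £1,500 increments; reduction = 34 × £85 = £2,890, leaving £30,685.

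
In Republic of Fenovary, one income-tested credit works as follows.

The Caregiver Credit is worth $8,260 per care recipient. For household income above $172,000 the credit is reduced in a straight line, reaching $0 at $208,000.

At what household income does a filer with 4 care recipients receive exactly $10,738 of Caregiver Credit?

Full credit = 4 × $8,260 = $33,040.
$10,738 is 10,738/33,040 of the full $33,040, so 22,302/33,040 of the $36,000 range has been used: income = $172,000 + $36,000 × 22,302/33,040 = $196,300.

$196,300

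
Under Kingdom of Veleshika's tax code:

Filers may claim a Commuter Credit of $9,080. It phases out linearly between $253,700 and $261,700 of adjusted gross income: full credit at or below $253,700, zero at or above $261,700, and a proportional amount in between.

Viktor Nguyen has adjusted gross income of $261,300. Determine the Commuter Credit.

$454

Commuter Credit: $261,300 is $7,600 into a $8,000 phase-out range, leaving 400/8,000 of the credit: $9,080 × 400/8,000 = $454.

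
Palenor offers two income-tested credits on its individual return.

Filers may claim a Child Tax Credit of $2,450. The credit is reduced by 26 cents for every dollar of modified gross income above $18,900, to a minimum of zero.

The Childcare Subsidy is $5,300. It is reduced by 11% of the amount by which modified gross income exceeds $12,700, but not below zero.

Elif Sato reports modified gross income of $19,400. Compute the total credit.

$6,883

Child Tax Credit: 26% of the $500 excess over $18,900 is $130; credit = $2,450 − $130 = $2,320.
Childcare Subsidy: 11% of the $6,700 excess over $12,700 is $737; credit = $5,300 − $737 = $4,563.
Total: $2,320 + $4,563 = $6,883.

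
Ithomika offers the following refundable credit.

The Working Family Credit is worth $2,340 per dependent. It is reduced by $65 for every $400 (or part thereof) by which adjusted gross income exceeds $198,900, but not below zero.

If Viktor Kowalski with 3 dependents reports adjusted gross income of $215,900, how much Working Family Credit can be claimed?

Working Family Credit: base = 3 × $2,340 = $7,020. income exceeds $198,900 by $17,000, which is 43 full-or-partial $400 increments; reduction = 43 × $65 = $2,795, leaving $4,225.

$4,225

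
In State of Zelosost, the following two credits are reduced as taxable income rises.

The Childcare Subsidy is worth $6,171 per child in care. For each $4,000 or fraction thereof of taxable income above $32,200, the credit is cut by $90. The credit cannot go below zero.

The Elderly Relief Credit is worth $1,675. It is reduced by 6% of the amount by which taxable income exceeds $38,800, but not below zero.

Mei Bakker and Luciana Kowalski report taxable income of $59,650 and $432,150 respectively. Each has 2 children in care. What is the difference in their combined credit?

$8,794

Mei ($59,650): Childcare Subsidy: base = 2 × $6,171 = $12,342. income exceeds $32,200 by $27,450, which is 7 full-or-partial $4,000 increments; reduction = 7 × $90 = $630, leaving $11,712. Elderly Relief Credit: 6% of the $20,850 excess over $38,800 is $1,251; credit = $1,675 − $1,251 = $424. total $11,712 + $424 = $12,136
Luciana ($432,150): Childcare Subsidy: base = 2 × $6,171 = $12,342. income exceeds $32,200 by $399,950, which is 100 full-or-partial $4,000 increments; reduction = 100 × $90 = $9,000, leaving $3,342. Elderly Relief Credit: 6% of the $393,350 excess over $38,800 is $23,601 ≥ base, so the credit is $0. total $3,342 + $0 = $3,342
Difference: |$12,136 − $3,342| = $8,794.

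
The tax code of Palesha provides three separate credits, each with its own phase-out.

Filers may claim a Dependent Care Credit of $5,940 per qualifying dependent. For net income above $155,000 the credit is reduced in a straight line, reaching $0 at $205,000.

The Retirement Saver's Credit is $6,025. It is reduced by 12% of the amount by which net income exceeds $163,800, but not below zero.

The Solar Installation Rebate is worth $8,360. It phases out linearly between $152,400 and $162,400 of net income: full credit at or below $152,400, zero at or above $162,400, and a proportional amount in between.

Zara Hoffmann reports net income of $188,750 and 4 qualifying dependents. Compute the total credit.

$10,753

Dependent Care Credit: base = 4 × $5,940 = $23,760. $188,750 is $33,750 into a $50,000 phase-out range, leaving 16,250/50,000 of the credit: $23,760 × 16,250/50,000 = $7,722.
Retirement Saver's Credit: 12% of the $24,950 excess over $163,800 is $2,994; credit = $6,025 − $2,994 = $3,031.
Solar Installation Rebate: $188,750 is at or above $162,400, so the credit is $0.
Total: $7,722 + $3,031 + $0 = $10,753.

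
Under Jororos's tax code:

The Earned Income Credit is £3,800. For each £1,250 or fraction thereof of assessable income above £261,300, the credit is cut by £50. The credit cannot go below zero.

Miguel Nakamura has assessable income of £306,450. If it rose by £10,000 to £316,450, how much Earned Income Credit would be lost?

£400

At £306,450 — income exceeds £261,300 by £45,150, which is 37 full-or-partial £1,250 increments; reduction = 37 × £50 = £1,850, leaving £1,950.
At £316,450 — income exceeds £261,300 by £55,150, which is 45 full-or-partial £1,250 increments; reduction = 45 × £50 = £2,250, leaving £1,550.
Lost: £1,950 − £1,550 = £400.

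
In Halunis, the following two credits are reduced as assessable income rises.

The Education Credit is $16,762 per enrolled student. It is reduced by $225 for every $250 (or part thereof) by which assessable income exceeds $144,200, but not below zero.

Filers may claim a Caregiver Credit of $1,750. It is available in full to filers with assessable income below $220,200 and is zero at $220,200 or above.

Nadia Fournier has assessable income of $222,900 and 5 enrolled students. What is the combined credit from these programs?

$12,935

Education Credit: base = 5 × $16,762 = $83,810. income exceeds $144,200 by $78,700, which is 315 full-or-partial $250 increments; reduction = 315 × $225 = $70,875, leaving $12,935.
Caregiver Credit: $222,900 meets or exceeds the $220,200 cutoff, so the credit is $0.
Total: $12,935 + $0 = $12,935.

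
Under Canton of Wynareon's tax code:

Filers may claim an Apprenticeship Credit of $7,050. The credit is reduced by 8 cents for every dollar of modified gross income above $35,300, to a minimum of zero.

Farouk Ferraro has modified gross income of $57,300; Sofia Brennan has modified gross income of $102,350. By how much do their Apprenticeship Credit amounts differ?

$3,604

Farouk ($57,300): Apprenticeship Credit: 8% of the $22,000 excess over $35,300 is $1,760; credit = $7,050 − $1,760 = $5,290.
Sofia ($102,350): Apprenticeship Credit: 8% of the $67,050 excess over $35,300 is $5,364; credit = $7,050 − $5,364 = $1,686.
Difference: |$5,290 − $1,686| = $3,604.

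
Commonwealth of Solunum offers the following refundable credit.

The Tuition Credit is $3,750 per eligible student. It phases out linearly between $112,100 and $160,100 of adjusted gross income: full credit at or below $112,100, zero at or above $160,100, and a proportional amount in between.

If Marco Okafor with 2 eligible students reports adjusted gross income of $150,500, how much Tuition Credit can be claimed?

Tuition Credit: base = 2 × $3,750 = $7,500. $150,500 is $38,400 into a $48,000 phase-out range, leaving 9,600/48,000 of the credit: $7,500 × 9,600/48,000 = $1,500.

$1,500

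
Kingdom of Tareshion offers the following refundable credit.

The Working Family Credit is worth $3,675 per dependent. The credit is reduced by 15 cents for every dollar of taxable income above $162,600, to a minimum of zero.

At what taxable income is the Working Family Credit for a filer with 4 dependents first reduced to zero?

$260,600

Full credit = 4 × $3,675 = $14,700.
The credit falls by 15% of each dollar above $162,600, so it reaches zero when the excess is $14,700 / 15% = $98,000: income = $162,600 + $98,000 = $260,600.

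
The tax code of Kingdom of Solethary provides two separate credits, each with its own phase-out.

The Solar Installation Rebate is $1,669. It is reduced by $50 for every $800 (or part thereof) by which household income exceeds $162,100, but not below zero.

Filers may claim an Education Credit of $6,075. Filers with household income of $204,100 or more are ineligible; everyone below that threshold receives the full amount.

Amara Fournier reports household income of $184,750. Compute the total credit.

Solar Installation Rebate: income exceeds $162,100 by $22,650, which is 29 full-or-partial $800 increments; reduction = 29 × $50 = $1,450, leaving $219.
Education Credit: $184,750 is below the $204,100 cutoff, so the full $6,075 applies.
Total: $219 + $6,075 = $6,294.

$6,294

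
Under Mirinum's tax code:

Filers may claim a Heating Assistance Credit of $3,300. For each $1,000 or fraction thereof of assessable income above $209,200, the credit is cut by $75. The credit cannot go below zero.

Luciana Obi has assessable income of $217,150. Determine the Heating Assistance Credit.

Heating Assistance Credit: income exceeds $209,200 by $7,950, which is 8 full-or-partial $1,000 increments; reduction = 8 × $75 = $600, leaving $2,700.

$2,700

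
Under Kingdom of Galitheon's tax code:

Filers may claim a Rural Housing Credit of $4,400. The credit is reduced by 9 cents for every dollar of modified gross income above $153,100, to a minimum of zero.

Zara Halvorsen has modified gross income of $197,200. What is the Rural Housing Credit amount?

Rural Housing Credit: 9% of the $44,100 excess over $153,100 is $3,969; credit = $4,400 − $3,969 = $431.

$431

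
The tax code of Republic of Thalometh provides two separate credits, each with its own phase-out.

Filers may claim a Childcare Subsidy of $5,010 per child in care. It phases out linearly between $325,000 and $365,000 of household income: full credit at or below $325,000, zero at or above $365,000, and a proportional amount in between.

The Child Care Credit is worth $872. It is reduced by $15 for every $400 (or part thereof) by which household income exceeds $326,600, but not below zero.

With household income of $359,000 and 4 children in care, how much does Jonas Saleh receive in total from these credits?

$3,006

Childcare Subsidy: base = 4 × $5,010 = $20,040. $359,000 is $34,000 into a $40,000 phase-out range, leaving 6,000/40,000 of the credit: $20,040 × 6,000/40,000 = $3,006.
Child Care Credit: income exceeds $326,600 by $32,400 → 81 increments × $15 = $1,215 ≥ base, so the credit is $0.
Total: $3,006 + $0 = $3,006.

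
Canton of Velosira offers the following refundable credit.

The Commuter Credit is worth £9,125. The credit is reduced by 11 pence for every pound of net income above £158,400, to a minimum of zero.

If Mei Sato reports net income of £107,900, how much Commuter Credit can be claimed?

£9,125

Commuter Credit: £107,900 is at or below the £158,400 threshold, so the full £9,125 applies.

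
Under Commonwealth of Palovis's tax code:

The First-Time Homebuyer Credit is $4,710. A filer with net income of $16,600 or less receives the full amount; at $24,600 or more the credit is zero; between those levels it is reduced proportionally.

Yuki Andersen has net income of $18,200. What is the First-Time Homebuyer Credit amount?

$3,768

First-Time Homebuyer Credit: $18,200 is $1,600 into a $8,000 phase-out range, leaving 6,400/8,000 of the credit: $4,710 × 6,400/8,000 = $3,768.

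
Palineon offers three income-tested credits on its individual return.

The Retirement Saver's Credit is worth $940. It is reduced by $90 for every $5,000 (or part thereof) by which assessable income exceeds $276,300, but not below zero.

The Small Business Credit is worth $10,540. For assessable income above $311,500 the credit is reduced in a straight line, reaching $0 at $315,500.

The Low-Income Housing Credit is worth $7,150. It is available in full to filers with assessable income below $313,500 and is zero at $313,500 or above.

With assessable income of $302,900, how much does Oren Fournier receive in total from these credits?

$18,090

Retirement Saver's Credit: income exceeds $276,300 by $26,600, which is 6 full-or-partial $5,000 increments; reduction = 6 × $90 = $540, leaving $400.
Small Business Credit: $302,900 is at or below the $311,500 threshold, so the full $10,540 applies.
Low-Income Housing Credit: $302,900 is below the $313,500 cutoff, so the full $7,150 applies.
Total: $400 + $10,540 + $7,150 = $18,090.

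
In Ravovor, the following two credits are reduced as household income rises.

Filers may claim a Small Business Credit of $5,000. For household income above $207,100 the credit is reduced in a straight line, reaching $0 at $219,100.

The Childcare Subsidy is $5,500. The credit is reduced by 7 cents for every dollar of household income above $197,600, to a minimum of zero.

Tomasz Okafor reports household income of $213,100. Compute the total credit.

Small Business Credit: $213,100 is $6,000 into a $12,000 phase-out range, leaving 6,000/12,000 of the credit: $5,000 × 6,000/12,000 = $2,500.
Childcare Subsidy: 7% of the $15,500 excess over $197,600 is $1,085; credit = $5,500 − $1,085 = $4,415.
Total: $2,500 + $4,415 = $6,915.

$6,915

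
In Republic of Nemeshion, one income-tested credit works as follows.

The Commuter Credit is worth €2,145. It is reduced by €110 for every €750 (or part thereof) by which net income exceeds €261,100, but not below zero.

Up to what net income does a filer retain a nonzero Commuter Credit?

After 19 increments the reduction is 19 × €110 = €2,090, leaving €55; one more increment wipes it out. Increment 19 ends at excess 19 × €750 = €14,250, so the highest qualifying income is €261,100 + €14,250 = €275,350.

€275,350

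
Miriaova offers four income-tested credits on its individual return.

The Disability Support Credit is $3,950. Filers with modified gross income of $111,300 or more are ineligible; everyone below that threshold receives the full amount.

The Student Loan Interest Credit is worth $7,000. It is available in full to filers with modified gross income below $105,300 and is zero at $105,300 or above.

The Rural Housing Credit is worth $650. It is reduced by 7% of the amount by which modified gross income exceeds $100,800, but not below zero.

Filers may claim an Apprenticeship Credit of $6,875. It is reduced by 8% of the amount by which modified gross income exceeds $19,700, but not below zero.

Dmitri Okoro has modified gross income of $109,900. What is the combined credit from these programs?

Disability Support Credit: $109,900 is below the $111,300 cutoff, so the full $3,950 applies.
Student Loan Interest Credit: $109,900 meets or exceeds the $105,300 cutoff, so the credit is $0.
Rural Housing Credit: 7% of the $9,100 excess over $100,800 is $637; credit = $650 − $637 = $13.
Apprenticeship Credit: 8% of the $90,200 excess over $19,700 is $7,216 ≥ base, so the credit is $0.
Total: $3,950 + $0 + $13 + $0 = $3,963.

$3,963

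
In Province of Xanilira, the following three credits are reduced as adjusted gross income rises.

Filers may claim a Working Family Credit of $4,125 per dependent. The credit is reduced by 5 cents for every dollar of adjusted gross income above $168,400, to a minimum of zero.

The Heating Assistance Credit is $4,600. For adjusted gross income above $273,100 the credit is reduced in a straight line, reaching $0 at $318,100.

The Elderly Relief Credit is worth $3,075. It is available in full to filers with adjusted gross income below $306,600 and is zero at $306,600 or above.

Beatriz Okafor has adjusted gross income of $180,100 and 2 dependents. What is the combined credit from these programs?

Working Family Credit: base = 2 × $4,125 = $8,250. 5% of the $11,700 excess over $168,400 is $585; credit = $8,250 − $585 = $7,665.
Heating Assistance Credit: $180,100 is at or below the $273,100 threshold, so the full $4,600 applies.
Elderly Relief Credit: $180,100 is below the $306,600 cutoff, so the full $3,075 applies.
Total: $7,665 + $4,600 + $3,075 = $15,340.

$15,340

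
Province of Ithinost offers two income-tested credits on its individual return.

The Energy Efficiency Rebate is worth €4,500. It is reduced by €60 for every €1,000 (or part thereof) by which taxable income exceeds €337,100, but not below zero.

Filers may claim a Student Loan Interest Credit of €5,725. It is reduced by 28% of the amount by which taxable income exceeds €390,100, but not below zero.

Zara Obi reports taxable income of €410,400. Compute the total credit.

€101

Energy Efficiency Rebate: income exceeds €337,100 by €73,300, which is 74 full-or-partial €1,000 increments; reduction = 74 × €60 = €4,440, leaving €60.
Student Loan Interest Credit: 28% of the €20,300 excess over €390,100 is €5,684; credit = €5,725 − €5,684 = €41.
Total: €60 + €41 = €101.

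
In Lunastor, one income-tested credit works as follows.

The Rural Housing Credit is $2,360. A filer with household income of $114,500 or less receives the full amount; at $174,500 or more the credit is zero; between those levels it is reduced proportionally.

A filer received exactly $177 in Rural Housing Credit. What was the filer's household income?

$177 is 177/2,360 of the full $2,360, so 2,183/2,360 of the $60,000 range has been used: income = $114,500 + $60,000 × 2,183/2,360 = $170,000.

$170,000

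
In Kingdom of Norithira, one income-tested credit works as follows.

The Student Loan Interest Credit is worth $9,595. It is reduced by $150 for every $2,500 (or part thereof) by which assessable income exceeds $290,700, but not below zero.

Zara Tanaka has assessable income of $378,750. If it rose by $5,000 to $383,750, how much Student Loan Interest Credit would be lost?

At $378,750 — income exceeds $290,700 by $88,050, which is 36 full-or-partial $2,500 increments; reduction = 36 × $150 = $5,400, leaving $4,195.
At $383,750 — income exceeds $290,700 by $93,050, which is 38 full-or-partial $2,500 increments; reduction = 38 × $150 = $5,700, leaving $3,895.
Lost: $4,195 − $3,895 = $300.

$300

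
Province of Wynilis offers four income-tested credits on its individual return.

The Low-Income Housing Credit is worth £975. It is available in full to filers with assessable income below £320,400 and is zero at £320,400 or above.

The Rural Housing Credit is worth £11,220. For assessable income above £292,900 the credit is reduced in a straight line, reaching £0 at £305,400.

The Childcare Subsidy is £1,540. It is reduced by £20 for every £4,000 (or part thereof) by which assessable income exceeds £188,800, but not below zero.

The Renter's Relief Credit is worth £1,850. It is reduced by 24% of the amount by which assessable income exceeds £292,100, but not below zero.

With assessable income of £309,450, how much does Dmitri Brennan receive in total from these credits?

£1,895

Low-Income Housing Credit: £309,450 is below the £320,400 cutoff, so the full £975 applies.
Rural Housing Credit: £309,450 is at or above £305,400, so the credit is £0.
Childcare Subsidy: income exceeds £188,800 by £120,650, which is 31 full-or-partial £4,000 increments; reduction = 31 × £20 = £620, leaving £920.
Renter's Relief Credit: 24% of the £17,350 excess over £292,100 is £4,164 ≥ base, so the credit is £0.
Total: £975 + £0 + £920 + £0 = £1,895.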